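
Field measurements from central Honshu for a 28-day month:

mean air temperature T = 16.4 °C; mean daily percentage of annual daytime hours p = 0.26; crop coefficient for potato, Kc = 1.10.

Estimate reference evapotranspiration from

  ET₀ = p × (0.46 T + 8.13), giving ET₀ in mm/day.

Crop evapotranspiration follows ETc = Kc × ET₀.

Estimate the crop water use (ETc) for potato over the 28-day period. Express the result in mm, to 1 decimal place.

ET₀ = 0.26 × (0.46 × 16.4 + 8.13) = 0.26 × 15.674 = 4.0752 mm/d
ETc = Kc × ET₀ = 1.10 × 4.0752 = 4.4827 mm/d
Over 28 days: 4.4827 × 28 = 125.516 mm

125.5 mm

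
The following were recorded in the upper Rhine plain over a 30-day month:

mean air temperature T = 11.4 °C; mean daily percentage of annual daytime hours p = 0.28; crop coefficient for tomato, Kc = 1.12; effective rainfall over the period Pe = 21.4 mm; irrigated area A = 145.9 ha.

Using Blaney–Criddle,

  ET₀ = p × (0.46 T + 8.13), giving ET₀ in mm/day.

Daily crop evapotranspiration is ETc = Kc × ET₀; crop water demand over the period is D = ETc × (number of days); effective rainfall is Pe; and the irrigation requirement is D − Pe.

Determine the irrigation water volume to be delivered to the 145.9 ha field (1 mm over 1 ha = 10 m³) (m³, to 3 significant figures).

ET₀ = 0.28 × (0.46 × 11.4 + 8.13) = 0.28 × 13.374 = 3.7447 mm/d
ETc = Kc × ET₀ = 1.12 × 3.7447 = 4.1941 mm/d
Crop demand D = ETc × 30 d = 4.1941 × 30 = 125.823 mm
D − Pe = 125.823 − 21.4 = 104.423 mm
Volume = 104.423 mm × 145.9 ha × 10 = 152353.2 m³

152000 m³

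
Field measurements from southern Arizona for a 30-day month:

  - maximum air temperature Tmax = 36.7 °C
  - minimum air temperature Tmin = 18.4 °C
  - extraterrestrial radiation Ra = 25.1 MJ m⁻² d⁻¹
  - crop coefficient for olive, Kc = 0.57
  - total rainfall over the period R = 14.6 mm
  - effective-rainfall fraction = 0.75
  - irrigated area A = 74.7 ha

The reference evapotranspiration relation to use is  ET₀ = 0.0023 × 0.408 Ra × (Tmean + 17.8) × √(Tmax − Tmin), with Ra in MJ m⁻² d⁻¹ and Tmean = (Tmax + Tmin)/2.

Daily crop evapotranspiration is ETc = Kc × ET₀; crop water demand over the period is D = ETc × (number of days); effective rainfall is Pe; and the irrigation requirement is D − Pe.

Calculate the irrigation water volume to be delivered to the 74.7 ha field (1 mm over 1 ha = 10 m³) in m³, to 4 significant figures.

50190 m³

Tmean = (36.7 + 18.4)/2 = 27.55 °C
0.408 Ra = 0.408 × 25.1 = 10.2408 mm/d equivalent
ET₀ = 0.0023 × 10.2408 × (27.55 + 17.8) × √18.3 = 0.0023 × 10.2408 × 45.35 × 4.2778 = 4.5694 mm/d
ETc = Kc × ET₀ = 0.57 × 4.5694 = 2.6046 mm/d
Crop demand D = ETc × 30 d = 2.6046 × 30 = 78.138 mm
Pe = 0.75 × 14.6 = 10.950 mm
D − Pe = 78.138 − 10.950 = 67.188 mm
Volume = 67.188 mm × 74.7 ha × 10 = 50189.4 m³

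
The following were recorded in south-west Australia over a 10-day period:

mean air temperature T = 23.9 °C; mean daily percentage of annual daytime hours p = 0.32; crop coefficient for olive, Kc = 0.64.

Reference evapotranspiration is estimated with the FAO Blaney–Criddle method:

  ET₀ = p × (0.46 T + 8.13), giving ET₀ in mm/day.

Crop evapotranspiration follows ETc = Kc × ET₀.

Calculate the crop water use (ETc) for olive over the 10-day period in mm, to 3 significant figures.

ET₀ = 0.32 × (0.46 × 23.9 + 8.13) = 0.32 × 19.124 = 6.1197 mm/d
ETc = Kc × ET₀ = 0.64 × 6.1197 = 3.9166 mm/d
Over 10 days: 3.9166 × 10 = 39.166 mm

39.2 mm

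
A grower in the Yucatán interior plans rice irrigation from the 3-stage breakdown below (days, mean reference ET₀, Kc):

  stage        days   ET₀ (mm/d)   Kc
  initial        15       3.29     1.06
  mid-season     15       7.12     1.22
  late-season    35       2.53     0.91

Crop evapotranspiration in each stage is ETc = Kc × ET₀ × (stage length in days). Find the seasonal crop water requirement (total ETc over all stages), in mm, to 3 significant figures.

initial: 1.06 × 3.29 × 15 = 52.31 mm
mid-season: 1.22 × 7.12 × 15 = 130.30 mm
late-season: 0.91 × 2.53 × 35 = 80.58 mm
Seasonal total = 263.19 mm

263 mm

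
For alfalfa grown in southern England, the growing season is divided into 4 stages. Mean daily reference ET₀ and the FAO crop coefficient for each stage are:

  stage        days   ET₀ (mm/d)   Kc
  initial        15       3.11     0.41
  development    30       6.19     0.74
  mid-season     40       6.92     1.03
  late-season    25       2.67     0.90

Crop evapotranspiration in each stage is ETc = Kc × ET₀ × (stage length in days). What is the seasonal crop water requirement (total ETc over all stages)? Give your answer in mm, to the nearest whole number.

initial: 0.41 × 3.11 × 15 = 19.13 mm
development: 0.74 × 6.19 × 30 = 137.42 mm
mid-season: 1.03 × 6.92 × 40 = 285.10 mm
late-season: 0.90 × 2.67 × 25 = 60.08 mm
Seasonal total = 501.73 mm

502 mm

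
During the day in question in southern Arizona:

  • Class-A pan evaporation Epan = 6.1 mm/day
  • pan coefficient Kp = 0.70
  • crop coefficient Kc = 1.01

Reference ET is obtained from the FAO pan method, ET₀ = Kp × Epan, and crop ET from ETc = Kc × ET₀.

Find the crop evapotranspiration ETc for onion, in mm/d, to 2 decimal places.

ET₀ = 0.70 × 6.1 = 4.2700 mm/d
ETc = Kc × ET₀ = 1.01 × 4.2700 = 4.3127 mm/d

4.31 mm/d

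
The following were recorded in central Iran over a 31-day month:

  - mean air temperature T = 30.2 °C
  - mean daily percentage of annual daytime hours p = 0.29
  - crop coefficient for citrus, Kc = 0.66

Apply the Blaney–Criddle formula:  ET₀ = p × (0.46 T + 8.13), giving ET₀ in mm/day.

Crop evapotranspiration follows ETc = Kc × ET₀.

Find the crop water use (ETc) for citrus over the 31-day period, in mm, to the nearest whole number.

ET₀ = 0.29 × (0.46 × 30.2 + 8.13) = 0.29 × 22.022 = 6.3864 mm/d
ETc = Kc × ET₀ = 0.66 × 6.3864 = 4.2150 mm/d
Over 31 days: 4.2150 × 31 = 130.665 mm

131 mm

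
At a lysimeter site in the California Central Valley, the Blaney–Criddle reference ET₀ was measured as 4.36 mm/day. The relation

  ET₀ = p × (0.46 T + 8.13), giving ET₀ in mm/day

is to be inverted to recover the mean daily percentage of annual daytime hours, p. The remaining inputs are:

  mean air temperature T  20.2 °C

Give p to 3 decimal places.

p = ET₀ / (0.46 T + 8.13) = 4.36 / (0.46 × 20.2 + 8.13) = 4.36 / 17.422 = 0.2503

0.250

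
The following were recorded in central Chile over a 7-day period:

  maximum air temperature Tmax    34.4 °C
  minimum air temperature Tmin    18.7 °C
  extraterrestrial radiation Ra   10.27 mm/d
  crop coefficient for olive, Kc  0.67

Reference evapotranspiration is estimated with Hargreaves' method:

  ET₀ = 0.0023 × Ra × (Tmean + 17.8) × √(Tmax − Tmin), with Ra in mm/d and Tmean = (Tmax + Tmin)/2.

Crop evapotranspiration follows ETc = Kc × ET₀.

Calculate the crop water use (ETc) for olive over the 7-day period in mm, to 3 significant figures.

19.5 mm

Tmean = (34.4 + 18.7)/2 = 26.55 °C
ET₀ = 0.0023 × 10.27 × (26.55 + 17.8) × √15.7 = 0.0023 × 10.27 × 44.35 × 3.9623 = 4.1509 mm/d
ETc = Kc × ET₀ = 0.67 × 4.1509 = 2.7811 mm/d
Over 7 days: 2.7811 × 7 = 19.468 mm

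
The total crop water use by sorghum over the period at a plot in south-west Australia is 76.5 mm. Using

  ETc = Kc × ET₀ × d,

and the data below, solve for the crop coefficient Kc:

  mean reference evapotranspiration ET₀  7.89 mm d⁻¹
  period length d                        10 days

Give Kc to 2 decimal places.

0.97

ETc = Kc × ET₀ × d  ⇒  Kc = ETc / (ET₀ × d)
Kc = 76.5 / (7.89 × 10) = 76.5 / 78.90 = 0.9696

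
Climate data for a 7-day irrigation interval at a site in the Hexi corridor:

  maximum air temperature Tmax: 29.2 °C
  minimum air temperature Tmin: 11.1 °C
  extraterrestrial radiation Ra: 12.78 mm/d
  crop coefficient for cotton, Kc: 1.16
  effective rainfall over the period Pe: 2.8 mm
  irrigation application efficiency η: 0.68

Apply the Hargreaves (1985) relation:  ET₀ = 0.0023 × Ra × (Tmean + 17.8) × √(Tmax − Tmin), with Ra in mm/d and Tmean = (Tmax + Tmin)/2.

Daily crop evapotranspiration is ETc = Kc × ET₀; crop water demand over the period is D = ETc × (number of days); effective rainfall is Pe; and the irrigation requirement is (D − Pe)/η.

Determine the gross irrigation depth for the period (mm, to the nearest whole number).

Tmean = (29.2 + 11.1)/2 = 20.15 °C
ET₀ = 0.0023 × 12.78 × (20.15 + 17.8) × √18.1 = 0.0023 × 12.78 × 37.95 × 4.2544 = 4.7458 mm/d
ETc = Kc × ET₀ = 1.16 × 4.7458 = 5.5051 mm/d
Crop demand D = ETc × 7 d = 5.5051 × 7 = 38.536 mm
D − Pe = 38.536 − 2.8 = 35.736 mm
Gross irrigation = 35.736 / 0.68 = 52.553 mm

53 mm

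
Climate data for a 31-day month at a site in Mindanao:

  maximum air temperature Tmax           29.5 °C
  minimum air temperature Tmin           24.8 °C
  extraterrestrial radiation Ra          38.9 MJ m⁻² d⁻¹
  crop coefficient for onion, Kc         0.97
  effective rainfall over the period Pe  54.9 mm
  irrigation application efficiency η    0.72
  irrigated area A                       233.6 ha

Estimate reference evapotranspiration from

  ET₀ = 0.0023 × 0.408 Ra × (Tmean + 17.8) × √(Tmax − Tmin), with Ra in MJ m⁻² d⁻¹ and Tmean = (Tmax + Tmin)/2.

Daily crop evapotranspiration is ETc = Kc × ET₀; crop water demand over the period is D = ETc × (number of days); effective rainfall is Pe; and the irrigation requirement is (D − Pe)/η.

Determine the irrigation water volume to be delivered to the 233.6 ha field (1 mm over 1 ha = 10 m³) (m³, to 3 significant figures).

Tmean = (29.5 + 24.8)/2 = 27.15 °C
0.408 Ra = 0.408 × 38.9 = 15.8712 mm/d equivalent
ET₀ = 0.0023 × 15.8712 × (27.15 + 17.8) × √4.7 = 0.0023 × 15.8712 × 44.95 × 2.1679 = 3.5572 mm/d
ETc = Kc × ET₀ = 0.97 × 3.5572 = 3.4505 mm/d
Crop demand D = ETc × 31 d = 3.4505 × 31 = 106.966 mm
D − Pe = 106.966 − 54.9 = 52.066 mm
Gross irrigation = 52.066 / 0.72 = 72.314 mm
Volume = 72.314 mm × 233.6 ha × 10 = 168925.5 m³

169000 m³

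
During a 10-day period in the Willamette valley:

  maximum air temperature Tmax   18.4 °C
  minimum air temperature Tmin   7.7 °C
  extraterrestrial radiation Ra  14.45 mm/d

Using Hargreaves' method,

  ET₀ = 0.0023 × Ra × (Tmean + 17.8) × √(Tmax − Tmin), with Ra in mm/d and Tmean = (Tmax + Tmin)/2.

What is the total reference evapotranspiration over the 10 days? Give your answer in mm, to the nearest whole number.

34 mm

Tmean = (18.4 + 7.7)/2 = 13.05 °C
ET₀ = 0.0023 × 14.45 × (13.05 + 17.8) × √10.7 = 0.0023 × 14.45 × 30.85 × 3.2711 = 3.3539 mm/d
Over 10 days: 3.3539 × 10 = 33.539 mm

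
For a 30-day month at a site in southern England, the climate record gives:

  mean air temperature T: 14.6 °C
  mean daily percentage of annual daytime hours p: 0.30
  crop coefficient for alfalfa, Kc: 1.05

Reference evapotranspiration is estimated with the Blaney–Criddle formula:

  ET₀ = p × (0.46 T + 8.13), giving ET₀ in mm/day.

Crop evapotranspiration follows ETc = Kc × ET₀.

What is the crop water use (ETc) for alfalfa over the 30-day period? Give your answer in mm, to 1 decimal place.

ET₀ = 0.30 × (0.46 × 14.6 + 8.13) = 0.30 × 14.846 = 4.4538 mm/d
ETc = Kc × ET₀ = 1.05 × 4.4538 = 4.6765 mm/d
Over 30 days: 4.6765 × 30 = 140.295 mm

140.3 mm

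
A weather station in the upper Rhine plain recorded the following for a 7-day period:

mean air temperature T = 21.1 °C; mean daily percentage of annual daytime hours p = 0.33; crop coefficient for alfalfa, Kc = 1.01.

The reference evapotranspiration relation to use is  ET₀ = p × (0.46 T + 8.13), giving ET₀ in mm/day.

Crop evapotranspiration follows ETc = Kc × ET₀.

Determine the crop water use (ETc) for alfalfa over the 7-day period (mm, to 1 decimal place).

41.6 mm

ET₀ = 0.33 × (0.46 × 21.1 + 8.13) = 0.33 × 17.836 = 5.8859 mm/d
ETc = Kc × ET₀ = 1.01 × 5.8859 = 5.9448 mm/d
Over 7 days: 5.9448 × 7 = 41.614 mm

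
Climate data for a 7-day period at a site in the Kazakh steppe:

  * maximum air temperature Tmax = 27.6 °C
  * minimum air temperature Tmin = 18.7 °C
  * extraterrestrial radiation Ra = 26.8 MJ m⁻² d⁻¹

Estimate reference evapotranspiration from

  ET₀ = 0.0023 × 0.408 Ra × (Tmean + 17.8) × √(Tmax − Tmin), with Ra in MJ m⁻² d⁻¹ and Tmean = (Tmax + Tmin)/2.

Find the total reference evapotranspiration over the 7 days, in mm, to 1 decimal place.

Tmean = (27.6 + 18.7)/2 = 23.15 °C
0.408 Ra = 0.408 × 26.8 = 10.9344 mm/d equivalent
ET₀ = 0.0023 × 10.9344 × (23.15 + 17.8) × √8.9 = 0.0023 × 10.9344 × 40.95 × 2.9833 = 3.0724 mm/d
Over 7 days: 3.0724 × 7 = 21.507 mm

21.5 mm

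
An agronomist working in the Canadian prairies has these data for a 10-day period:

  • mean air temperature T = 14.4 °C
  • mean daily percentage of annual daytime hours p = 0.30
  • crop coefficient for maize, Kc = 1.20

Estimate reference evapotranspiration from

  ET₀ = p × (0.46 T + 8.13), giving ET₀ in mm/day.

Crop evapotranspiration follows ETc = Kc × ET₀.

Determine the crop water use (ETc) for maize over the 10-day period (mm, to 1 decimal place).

ET₀ = 0.30 × (0.46 × 14.4 + 8.13) = 0.30 × 14.754 = 4.4262 mm/d
ETc = Kc × ET₀ = 1.20 × 4.4262 = 5.3114 mm/d
Over 10 days: 5.3114 × 10 = 53.114 mm

53.1 mm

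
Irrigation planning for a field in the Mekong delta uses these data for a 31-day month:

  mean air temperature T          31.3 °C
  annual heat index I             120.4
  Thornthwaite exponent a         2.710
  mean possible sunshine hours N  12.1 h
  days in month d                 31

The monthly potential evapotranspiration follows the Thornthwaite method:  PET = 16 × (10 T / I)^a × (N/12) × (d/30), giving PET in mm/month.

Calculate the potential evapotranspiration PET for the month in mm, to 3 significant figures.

10T/I = 10 × 31.3 / 120.4 = 2.5997
(10T/I)^a = 2.5997^2.710 = 13.3181
Uncorrected PET = 16 × 13.3181 = 213.090 mm
Correction = (N/12)(d/30) = (12.1/12)(31/30) = 1.0419
PET = 213.090 × 1.0419 = 222.018 mm/month

222 mm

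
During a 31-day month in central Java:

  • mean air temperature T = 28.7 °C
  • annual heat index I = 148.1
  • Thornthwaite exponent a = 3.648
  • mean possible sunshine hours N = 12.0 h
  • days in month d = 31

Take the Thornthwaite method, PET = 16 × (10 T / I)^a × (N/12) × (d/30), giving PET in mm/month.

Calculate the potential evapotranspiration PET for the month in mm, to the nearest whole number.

10T/I = 10 × 28.7 / 148.1 = 1.9379
(10T/I)^a = 1.9379^3.648 = 11.1734
Uncorrected PET = 16 × 11.1734 = 178.774 mm
Correction = (N/12)(d/30) = (12.0/12)(31/30) = 1.0333
PET = 178.774 × 1.0333 = 184.727 mm/month

185 mm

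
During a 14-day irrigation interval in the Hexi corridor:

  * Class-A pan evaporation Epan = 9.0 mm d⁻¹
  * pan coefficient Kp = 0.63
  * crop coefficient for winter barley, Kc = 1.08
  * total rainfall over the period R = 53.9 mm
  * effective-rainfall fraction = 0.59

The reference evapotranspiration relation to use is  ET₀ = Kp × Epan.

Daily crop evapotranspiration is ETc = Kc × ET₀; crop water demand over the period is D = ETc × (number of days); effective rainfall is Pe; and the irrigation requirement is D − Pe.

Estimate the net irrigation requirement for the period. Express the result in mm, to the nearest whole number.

ET₀ = 0.63 × 9.0 = 5.6700 mm/d
ETc = Kc × ET₀ = 1.08 × 5.6700 = 6.1236 mm/d
Crop demand D = ETc × 14 d = 6.1236 × 14 = 85.730 mm
Pe = 0.59 × 53.9 = 31.801 mm
D − Pe = 85.730 − 31.801 = 53.929 mm

54 mm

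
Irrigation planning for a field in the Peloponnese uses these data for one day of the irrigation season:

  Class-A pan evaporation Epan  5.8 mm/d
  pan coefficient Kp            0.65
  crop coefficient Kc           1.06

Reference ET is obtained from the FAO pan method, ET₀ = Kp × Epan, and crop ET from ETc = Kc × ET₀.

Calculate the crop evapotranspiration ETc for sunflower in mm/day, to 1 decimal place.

ET₀ = 0.65 × 5.8 = 3.7700 mm/d
ETc = Kc × ET₀ = 1.06 × 3.7700 = 3.9962 mm/d

4.0 mm/day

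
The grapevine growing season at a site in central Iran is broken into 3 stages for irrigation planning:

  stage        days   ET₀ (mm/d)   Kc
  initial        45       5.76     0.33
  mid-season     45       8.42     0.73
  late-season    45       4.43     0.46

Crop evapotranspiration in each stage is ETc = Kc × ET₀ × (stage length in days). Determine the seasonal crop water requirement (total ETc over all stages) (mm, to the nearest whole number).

454 mm

initial: 0.33 × 5.76 × 45 = 85.54 mm
mid-season: 0.73 × 8.42 × 45 = 276.60 mm
late-season: 0.46 × 4.43 × 45 = 91.70 mm
Seasonal total = 453.84 mm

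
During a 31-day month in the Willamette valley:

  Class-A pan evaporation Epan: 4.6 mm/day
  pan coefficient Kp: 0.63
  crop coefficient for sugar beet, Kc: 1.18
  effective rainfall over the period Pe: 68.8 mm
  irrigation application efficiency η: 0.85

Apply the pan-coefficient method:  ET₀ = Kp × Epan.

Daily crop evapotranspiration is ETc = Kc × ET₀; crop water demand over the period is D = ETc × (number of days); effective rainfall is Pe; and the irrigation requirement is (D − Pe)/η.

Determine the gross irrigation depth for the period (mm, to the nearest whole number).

ET₀ = 0.63 × 4.6 = 2.8980 mm/d
ETc = Kc × ET₀ = 1.18 × 2.8980 = 3.4196 mm/d
Crop demand D = ETc × 31 d = 3.4196 × 31 = 106.008 mm
D − Pe = 106.008 − 68.8 = 37.208 mm
Gross irrigation = 37.208 / 0.85 = 43.774 mm

44 mm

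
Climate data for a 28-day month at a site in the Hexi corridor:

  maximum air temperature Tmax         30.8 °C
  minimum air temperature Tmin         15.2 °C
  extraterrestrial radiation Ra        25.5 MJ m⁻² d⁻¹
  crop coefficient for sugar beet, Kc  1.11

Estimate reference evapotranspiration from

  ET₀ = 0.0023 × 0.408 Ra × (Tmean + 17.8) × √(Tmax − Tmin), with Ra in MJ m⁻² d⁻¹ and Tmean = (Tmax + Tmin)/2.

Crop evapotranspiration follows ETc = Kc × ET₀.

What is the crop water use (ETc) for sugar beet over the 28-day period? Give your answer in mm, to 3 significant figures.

Tmean = (30.8 + 15.2)/2 = 23.00 °C
0.408 Ra = 0.408 × 25.5 = 10.4040 mm/d equivalent
ET₀ = 0.0023 × 10.4040 × (23.00 + 17.8) × √15.6 = 0.0023 × 10.4040 × 40.80 × 3.9497 = 3.8561 mm/d
ETc = Kc × ET₀ = 1.11 × 3.8561 = 4.2803 mm/d
Over 28 days: 4.2803 × 28 = 119.848 mm

120 mm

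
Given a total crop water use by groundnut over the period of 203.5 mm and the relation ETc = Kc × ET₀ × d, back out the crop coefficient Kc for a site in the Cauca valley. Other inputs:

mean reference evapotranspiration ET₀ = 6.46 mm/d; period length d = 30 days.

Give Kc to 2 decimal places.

ETc = Kc × ET₀ × d  ⇒  Kc = ETc / (ET₀ × d)
Kc = 203.5 / (6.46 × 30) = 203.5 / 193.80 = 1.0501

1.05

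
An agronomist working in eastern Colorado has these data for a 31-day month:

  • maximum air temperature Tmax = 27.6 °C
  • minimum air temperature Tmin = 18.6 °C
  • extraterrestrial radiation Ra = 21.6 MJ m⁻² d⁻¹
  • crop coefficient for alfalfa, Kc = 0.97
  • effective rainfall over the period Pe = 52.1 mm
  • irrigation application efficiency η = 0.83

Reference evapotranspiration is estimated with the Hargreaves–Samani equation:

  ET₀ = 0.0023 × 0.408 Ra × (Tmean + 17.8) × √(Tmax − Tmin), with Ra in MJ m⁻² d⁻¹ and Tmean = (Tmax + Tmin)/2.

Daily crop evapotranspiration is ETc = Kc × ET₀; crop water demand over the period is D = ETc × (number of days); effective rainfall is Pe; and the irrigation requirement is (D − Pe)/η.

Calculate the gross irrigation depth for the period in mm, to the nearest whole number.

27 mm

Tmean = (27.6 + 18.6)/2 = 23.10 °C
0.408 Ra = 0.408 × 21.6 = 8.8128 mm/d equivalent
ET₀ = 0.0023 × 8.8128 × (23.10 + 17.8) × √9.0 = 0.0023 × 8.8128 × 40.90 × 3.0000 = 2.4871 mm/d
ETc = Kc × ET₀ = 0.97 × 2.4871 = 2.4125 mm/d
Crop demand D = ETc × 31 d = 2.4125 × 31 = 74.788 mm
D − Pe = 74.788 − 52.1 = 22.688 mm
Gross irrigation = 22.688 / 0.83 = 27.335 mm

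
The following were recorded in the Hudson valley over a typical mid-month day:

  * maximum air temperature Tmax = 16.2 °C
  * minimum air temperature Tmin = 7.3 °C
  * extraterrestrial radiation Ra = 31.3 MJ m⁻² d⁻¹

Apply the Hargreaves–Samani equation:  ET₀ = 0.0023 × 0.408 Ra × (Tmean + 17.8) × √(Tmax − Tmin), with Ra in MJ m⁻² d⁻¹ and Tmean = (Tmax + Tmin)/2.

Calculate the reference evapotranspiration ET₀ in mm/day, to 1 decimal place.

Tmean = (16.2 + 7.3)/2 = 11.75 °C
0.408 Ra = 0.408 × 31.3 = 12.7704 mm/d equivalent
ET₀ = 0.0023 × 12.7704 × (11.75 + 17.8) × √8.9 = 0.0023 × 12.7704 × 29.55 × 2.9833 = 2.5893 mm/d

2.6 mm/day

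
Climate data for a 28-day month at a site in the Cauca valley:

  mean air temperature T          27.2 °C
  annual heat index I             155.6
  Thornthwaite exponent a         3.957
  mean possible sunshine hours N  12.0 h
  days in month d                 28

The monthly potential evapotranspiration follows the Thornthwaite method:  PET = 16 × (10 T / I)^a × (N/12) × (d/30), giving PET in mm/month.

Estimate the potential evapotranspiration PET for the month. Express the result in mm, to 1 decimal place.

10T/I = 10 × 27.2 / 155.6 = 1.7481
(10T/I)^a = 1.7481^3.957 = 9.1166
Uncorrected PET = 16 × 9.1166 = 145.866 mm
Correction = (N/12)(d/30) = (12.0/12)(28/30) = 0.9333
PET = 145.866 × 0.9333 = 136.137 mm/month

136.1 mm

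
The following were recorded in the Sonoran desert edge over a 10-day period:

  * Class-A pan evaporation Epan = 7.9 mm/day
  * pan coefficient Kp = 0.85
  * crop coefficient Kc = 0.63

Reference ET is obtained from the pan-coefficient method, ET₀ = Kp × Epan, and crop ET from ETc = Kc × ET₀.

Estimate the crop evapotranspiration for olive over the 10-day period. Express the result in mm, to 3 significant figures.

ET₀ = 0.85 × 7.9 = 6.7150 mm/d
ETc = Kc × ET₀ = 0.63 × 6.7150 = 4.2305 mm/d
Over 10 days: 4.2305 × 10 = 42.305 mm

42.3 mm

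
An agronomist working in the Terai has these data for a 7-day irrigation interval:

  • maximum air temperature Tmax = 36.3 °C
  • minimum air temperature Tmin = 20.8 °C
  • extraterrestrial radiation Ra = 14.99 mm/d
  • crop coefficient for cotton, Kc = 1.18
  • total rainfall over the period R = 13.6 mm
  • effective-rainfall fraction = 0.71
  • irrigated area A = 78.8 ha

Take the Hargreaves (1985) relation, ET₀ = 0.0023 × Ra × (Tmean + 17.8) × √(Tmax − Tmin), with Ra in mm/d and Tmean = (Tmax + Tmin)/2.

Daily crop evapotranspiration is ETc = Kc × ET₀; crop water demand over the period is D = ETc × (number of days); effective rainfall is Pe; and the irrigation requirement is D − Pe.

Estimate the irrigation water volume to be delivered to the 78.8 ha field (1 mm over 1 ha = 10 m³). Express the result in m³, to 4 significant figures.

33340 m³

Tmean = (36.3 + 20.8)/2 = 28.55 °C
ET₀ = 0.0023 × 14.99 × (28.55 + 17.8) × √15.5 = 0.0023 × 14.99 × 46.35 × 3.9370 = 6.2914 mm/d
ETc = Kc × ET₀ = 1.18 × 6.2914 = 7.4239 mm/d
Crop demand D = ETc × 7 d = 7.4239 × 7 = 51.967 mm
Pe = 0.71 × 13.6 = 9.656 mm
D − Pe = 51.967 − 9.656 = 42.311 mm
Volume = 42.311 mm × 78.8 ha × 10 = 33341.1 m³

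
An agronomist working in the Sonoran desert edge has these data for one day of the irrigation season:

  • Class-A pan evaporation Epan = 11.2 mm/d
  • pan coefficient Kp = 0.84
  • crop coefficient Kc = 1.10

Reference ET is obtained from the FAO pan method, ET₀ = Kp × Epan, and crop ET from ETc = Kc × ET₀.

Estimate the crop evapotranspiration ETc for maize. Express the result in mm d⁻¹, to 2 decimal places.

ET₀ = 0.84 × 11.2 = 9.4080 mm/d
ETc = Kc × ET₀ = 1.10 × 9.4080 = 10.3488 mm/d

10.35 mm d⁻¹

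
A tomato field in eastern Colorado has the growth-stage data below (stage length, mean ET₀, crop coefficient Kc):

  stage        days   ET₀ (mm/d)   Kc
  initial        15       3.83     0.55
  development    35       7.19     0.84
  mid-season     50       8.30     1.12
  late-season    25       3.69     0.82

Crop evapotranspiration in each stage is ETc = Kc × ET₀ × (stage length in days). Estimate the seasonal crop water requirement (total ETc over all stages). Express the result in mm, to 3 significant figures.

initial: 0.55 × 3.83 × 15 = 31.60 mm
development: 0.84 × 7.19 × 35 = 211.39 mm
mid-season: 1.12 × 8.30 × 50 = 464.80 mm
late-season: 0.82 × 3.69 × 25 = 75.65 mm
Seasonal total = 783.44 mm

783 mm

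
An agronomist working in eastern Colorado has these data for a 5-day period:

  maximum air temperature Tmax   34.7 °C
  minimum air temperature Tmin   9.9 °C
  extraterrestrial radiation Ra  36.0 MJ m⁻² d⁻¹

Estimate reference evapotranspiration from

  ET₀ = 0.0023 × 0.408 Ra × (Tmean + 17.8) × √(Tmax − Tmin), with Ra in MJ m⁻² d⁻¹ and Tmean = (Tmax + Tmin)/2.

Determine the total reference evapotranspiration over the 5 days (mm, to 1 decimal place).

Tmean = (34.7 + 9.9)/2 = 22.30 °C
0.408 Ra = 0.408 × 36.0 = 14.6880 mm/d equivalent
ET₀ = 0.0023 × 14.6880 × (22.30 + 17.8) × √24.8 = 0.0023 × 14.6880 × 40.10 × 4.9800 = 6.7463 mm/d
Over 5 days: 6.7463 × 5 = 33.732 mm

33.7 mm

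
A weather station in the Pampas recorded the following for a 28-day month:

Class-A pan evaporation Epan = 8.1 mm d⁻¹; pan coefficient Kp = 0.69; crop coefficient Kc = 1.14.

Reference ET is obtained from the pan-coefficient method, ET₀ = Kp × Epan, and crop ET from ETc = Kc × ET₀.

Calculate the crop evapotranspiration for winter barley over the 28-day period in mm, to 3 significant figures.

ET₀ = 0.69 × 8.1 = 5.5890 mm/d
ETc = Kc × ET₀ = 1.14 × 5.5890 = 6.3715 mm/d
Over 28 days: 6.3715 × 28 = 178.402 mm

178 mm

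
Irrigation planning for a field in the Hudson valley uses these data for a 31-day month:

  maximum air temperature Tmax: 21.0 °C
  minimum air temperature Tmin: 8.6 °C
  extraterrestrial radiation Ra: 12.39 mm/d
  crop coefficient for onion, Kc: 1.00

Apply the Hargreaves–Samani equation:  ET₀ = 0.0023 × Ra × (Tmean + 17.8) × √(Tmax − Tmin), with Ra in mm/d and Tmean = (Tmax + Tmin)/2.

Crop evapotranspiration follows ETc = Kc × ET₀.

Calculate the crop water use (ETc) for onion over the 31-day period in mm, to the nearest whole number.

101 mm

Tmean = (21.0 + 8.6)/2 = 14.80 °C
ET₀ = 0.0023 × 12.39 × (14.80 + 17.8) × √12.4 = 0.0023 × 12.39 × 32.60 × 3.5214 = 3.2714 mm/d
ETc = Kc × ET₀ = 1.00 × 3.2714 = 3.2714 mm/d
Over 31 days: 3.2714 × 31 = 101.413 mm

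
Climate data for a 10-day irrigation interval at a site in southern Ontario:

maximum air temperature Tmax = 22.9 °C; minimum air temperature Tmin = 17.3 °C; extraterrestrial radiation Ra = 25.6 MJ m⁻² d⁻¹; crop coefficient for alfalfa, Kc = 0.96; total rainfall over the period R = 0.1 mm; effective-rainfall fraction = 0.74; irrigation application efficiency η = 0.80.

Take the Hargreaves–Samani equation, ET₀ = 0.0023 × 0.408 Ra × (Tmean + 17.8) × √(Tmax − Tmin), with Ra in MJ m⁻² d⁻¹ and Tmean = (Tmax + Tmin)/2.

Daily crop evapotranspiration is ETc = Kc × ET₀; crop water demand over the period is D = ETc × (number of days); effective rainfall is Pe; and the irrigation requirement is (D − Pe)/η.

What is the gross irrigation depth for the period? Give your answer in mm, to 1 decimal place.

25.8 mm

Tmean = (22.9 + 17.3)/2 = 20.10 °C
0.408 Ra = 0.408 × 25.6 = 10.4448 mm/d equivalent
ET₀ = 0.0023 × 10.4448 × (20.10 + 17.8) × √5.6 = 0.0023 × 10.4448 × 37.90 × 2.3664 = 2.1545 mm/d
ETc = Kc × ET₀ = 0.96 × 2.1545 = 2.0683 mm/d
Crop demand D = ETc × 10 d = 2.0683 × 10 = 20.683 mm
Pe = 0.74 × 0.1 = 0.074 mm
D − Pe = 20.683 − 0.074 = 20.609 mm
Gross irrigation = 20.609 / 0.80 = 25.761 mm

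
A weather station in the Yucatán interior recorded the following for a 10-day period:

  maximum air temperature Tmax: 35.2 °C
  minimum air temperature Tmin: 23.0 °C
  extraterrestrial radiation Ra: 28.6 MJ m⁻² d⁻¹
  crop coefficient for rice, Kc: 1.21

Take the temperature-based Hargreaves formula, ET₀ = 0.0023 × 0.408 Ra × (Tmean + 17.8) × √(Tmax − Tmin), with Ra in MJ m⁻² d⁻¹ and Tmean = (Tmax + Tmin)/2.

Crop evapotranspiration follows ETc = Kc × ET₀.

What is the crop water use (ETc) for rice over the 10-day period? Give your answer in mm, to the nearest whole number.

Tmean = (35.2 + 23.0)/2 = 29.10 °C
0.408 Ra = 0.408 × 28.6 = 11.6688 mm/d equivalent
ET₀ = 0.0023 × 11.6688 × (29.10 + 17.8) × √12.2 = 0.0023 × 11.6688 × 46.90 × 3.4928 = 4.3964 mm/d
ETc = Kc × ET₀ = 1.21 × 4.3964 = 5.3196 mm/d
Over 10 days: 5.3196 × 10 = 53.196 mm

53 mm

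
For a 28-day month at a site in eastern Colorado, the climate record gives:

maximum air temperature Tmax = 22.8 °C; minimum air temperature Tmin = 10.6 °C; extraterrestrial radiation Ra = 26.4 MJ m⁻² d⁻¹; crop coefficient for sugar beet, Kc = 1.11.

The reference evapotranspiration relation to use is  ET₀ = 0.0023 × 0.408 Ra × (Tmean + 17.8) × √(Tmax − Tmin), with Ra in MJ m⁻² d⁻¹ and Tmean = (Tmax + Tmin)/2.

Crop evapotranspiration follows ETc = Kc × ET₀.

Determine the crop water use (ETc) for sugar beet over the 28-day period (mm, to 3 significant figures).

Tmean = (22.8 + 10.6)/2 = 16.70 °C
0.408 Ra = 0.408 × 26.4 = 10.7712 mm/d equivalent
ET₀ = 0.0023 × 10.7712 × (16.70 + 17.8) × √12.2 = 0.0023 × 10.7712 × 34.50 × 3.4928 = 2.9853 mm/d
ETc = Kc × ET₀ = 1.11 × 2.9853 = 3.3137 mm/d
Over 28 days: 3.3137 × 28 = 92.784 mm

92.8 mm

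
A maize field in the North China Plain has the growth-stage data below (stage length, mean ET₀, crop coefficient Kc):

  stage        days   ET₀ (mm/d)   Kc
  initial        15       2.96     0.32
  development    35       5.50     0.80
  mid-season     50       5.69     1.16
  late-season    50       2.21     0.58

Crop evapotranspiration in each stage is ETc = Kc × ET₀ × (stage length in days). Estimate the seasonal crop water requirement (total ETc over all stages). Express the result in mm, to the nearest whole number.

initial: 0.32 × 2.96 × 15 = 14.21 mm
development: 0.80 × 5.50 × 35 = 154.00 mm
mid-season: 1.16 × 5.69 × 50 = 330.02 mm
late-season: 0.58 × 2.21 × 50 = 64.09 mm
Seasonal total = 562.32 mm

562 mm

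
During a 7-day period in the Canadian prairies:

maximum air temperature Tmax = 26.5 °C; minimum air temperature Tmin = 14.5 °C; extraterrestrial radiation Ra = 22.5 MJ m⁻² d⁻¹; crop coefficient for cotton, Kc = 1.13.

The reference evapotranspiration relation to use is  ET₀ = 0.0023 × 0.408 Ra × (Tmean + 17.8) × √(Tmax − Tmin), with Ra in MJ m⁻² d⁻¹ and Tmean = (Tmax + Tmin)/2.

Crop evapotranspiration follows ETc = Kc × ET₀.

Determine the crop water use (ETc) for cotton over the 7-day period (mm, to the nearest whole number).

22 mm

Tmean = (26.5 + 14.5)/2 = 20.50 °C
0.408 Ra = 0.408 × 22.5 = 9.1800 mm/d equivalent
ET₀ = 0.0023 × 9.1800 × (20.50 + 17.8) × √12.0 = 0.0023 × 9.1800 × 38.30 × 3.4641 = 2.8013 mm/d
ETc = Kc × ET₀ = 1.13 × 2.8013 = 3.1655 mm/d
Over 7 days: 3.1655 × 7 = 22.159 mm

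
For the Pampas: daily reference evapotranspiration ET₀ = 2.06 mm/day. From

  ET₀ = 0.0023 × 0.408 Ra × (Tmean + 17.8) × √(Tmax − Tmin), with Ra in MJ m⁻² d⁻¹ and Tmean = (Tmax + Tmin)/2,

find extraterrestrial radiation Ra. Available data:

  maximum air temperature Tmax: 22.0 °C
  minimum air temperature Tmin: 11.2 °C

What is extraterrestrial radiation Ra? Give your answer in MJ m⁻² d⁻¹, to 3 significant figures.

19.4 MJ m⁻² d⁻¹

Tmean = (22.0+11.2)/2 = 16.60 °C; ΔT = 10.8
Ra = ET₀ / [0.0023 × 0.408 × (Tmean+17.8) × √ΔT]
   = 2.06 / (0.0023 × 0.408 × 34.40 × 3.2863) = 19.418 MJ m⁻² d⁻¹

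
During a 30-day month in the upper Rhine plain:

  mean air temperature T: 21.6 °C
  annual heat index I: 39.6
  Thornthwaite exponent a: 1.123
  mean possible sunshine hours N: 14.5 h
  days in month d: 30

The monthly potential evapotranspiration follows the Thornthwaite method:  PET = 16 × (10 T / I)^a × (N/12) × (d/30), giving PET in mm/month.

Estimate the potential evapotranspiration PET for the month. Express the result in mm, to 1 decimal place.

10T/I = 10 × 21.6 / 39.6 = 5.4545
(10T/I)^a = 5.4545^1.123 = 6.7201
Uncorrected PET = 16 × 6.7201 = 107.522 mm
Correction = (N/12)(d/30) = (14.5/12)(30/30) = 1.2083
PET = 107.522 × 1.2083 = 129.919 mm/month

129.9 mm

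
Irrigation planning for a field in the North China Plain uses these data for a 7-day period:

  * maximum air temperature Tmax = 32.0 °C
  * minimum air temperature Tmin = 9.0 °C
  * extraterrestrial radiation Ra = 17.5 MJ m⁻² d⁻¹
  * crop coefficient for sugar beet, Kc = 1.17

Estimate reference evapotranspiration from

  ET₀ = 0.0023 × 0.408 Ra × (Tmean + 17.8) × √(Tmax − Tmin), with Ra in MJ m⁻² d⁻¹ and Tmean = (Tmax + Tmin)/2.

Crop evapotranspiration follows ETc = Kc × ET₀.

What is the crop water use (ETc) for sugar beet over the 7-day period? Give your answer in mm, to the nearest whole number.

25 mm

Tmean = (32.0 + 9.0)/2 = 20.50 °C
0.408 Ra = 0.408 × 17.5 = 7.1400 mm/d equivalent
ET₀ = 0.0023 × 7.1400 × (20.50 + 17.8) × √23.0 = 0.0023 × 7.1400 × 38.30 × 4.7958 = 3.0164 mm/d
ETc = Kc × ET₀ = 1.17 × 3.0164 = 3.5292 mm/d
Over 7 days: 3.5292 × 7 = 24.704 mm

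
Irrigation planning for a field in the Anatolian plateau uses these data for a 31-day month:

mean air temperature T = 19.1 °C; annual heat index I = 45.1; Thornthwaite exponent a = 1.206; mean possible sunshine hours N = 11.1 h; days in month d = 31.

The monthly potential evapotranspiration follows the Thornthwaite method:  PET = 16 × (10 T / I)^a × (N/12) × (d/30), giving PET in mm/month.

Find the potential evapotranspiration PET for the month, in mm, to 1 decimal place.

10T/I = 10 × 19.1 / 45.1 = 4.2350
(10T/I)^a = 4.2350^1.206 = 5.7014
Uncorrected PET = 16 × 5.7014 = 91.222 mm
Correction = (N/12)(d/30) = (11.1/12)(31/30) = 0.9558
PET = 91.222 × 0.9558 = 87.190 mm/month

87.2 mm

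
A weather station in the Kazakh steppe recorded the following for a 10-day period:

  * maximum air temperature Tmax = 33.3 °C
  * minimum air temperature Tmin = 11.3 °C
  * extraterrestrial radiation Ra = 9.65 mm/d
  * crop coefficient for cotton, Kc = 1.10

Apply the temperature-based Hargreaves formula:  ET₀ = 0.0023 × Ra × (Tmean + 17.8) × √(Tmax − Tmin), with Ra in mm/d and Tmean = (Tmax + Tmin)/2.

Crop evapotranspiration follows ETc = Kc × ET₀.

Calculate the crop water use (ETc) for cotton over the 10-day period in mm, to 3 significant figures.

Tmean = (33.3 + 11.3)/2 = 22.30 °C
ET₀ = 0.0023 × 9.65 × (22.30 + 17.8) × √22.0 = 0.0023 × 9.65 × 40.10 × 4.6904 = 4.1745 mm/d
ETc = Kc × ET₀ = 1.10 × 4.1745 = 4.5920 mm/d
Over 10 days: 4.5920 × 10 = 45.920 mm

45.9 mm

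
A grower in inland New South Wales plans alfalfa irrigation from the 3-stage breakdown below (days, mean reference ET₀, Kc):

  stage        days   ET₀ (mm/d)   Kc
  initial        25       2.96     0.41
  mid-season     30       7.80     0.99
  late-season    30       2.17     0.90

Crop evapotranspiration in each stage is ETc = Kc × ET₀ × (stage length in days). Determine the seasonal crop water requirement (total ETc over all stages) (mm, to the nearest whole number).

initial: 0.41 × 2.96 × 25 = 30.34 mm
mid-season: 0.99 × 7.80 × 30 = 231.66 mm
late-season: 0.90 × 2.17 × 30 = 58.59 mm
Seasonal total = 320.59 mm

321 mm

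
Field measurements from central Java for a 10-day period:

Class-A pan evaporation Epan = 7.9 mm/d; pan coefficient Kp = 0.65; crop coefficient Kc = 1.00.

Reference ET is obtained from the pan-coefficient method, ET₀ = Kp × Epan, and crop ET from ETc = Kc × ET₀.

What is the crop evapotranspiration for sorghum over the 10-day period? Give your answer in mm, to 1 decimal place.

ET₀ = 0.65 × 7.9 = 5.1350 mm/d
ETc = Kc × ET₀ = 1.00 × 5.1350 = 5.1350 mm/d
Over 10 days: 5.1350 × 10 = 51.350 mm

51.4 mm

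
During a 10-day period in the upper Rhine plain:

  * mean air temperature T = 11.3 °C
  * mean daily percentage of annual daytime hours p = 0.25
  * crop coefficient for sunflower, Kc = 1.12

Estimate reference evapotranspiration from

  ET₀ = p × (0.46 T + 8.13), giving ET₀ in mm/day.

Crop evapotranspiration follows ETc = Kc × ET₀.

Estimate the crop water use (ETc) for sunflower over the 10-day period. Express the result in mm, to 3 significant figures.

ET₀ = 0.25 × (0.46 × 11.3 + 8.13) = 0.25 × 13.328 = 3.3320 mm/d
ETc = Kc × ET₀ = 1.12 × 3.3320 = 3.7318 mm/d
Over 10 days: 3.7318 × 10 = 37.318 mm

37.3 mm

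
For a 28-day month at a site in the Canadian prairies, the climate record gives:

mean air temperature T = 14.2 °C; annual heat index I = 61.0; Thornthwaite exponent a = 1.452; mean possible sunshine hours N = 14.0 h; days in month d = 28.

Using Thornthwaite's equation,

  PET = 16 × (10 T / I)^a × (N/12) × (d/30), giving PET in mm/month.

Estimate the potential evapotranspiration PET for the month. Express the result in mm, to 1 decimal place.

10T/I = 10 × 14.2 / 61.0 = 2.3279
(10T/I)^a = 2.3279^1.452 = 3.4106
Uncorrected PET = 16 × 3.4106 = 54.570 mm
Correction = (N/12)(d/30) = (14.0/12)(28/30) = 1.0889
PET = 54.570 × 1.0889 = 59.421 mm/month

59.4 mm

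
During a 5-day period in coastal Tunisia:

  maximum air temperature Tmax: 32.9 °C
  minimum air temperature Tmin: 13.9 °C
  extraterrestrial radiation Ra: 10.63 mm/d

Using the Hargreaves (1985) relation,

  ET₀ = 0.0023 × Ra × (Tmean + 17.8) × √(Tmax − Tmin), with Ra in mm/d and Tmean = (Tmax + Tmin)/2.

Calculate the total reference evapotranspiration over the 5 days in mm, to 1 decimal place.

22.0 mm

Tmean = (32.9 + 13.9)/2 = 23.40 °C
ET₀ = 0.0023 × 10.63 × (23.40 + 17.8) × √19.0 = 0.0023 × 10.63 × 41.20 × 4.3589 = 4.3907 mm/d
Over 5 days: 4.3907 × 5 = 21.954 mm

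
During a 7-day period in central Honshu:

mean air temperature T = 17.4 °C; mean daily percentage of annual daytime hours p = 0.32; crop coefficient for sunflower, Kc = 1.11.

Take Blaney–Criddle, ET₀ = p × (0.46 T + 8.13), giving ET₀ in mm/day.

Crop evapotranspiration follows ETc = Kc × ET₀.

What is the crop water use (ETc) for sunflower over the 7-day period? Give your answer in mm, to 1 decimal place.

ET₀ = 0.32 × (0.46 × 17.4 + 8.13) = 0.32 × 16.134 = 5.1629 mm/d
ETc = Kc × ET₀ = 1.11 × 5.1629 = 5.7308 mm/d
Over 7 days: 5.7308 × 7 = 40.116 mm

40.1 mm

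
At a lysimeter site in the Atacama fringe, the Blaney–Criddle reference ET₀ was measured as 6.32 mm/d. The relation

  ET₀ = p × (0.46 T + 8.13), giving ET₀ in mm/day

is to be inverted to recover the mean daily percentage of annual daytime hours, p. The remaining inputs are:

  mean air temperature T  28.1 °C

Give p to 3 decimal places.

p = ET₀ / (0.46 T + 8.13) = 6.32 / (0.46 × 28.1 + 8.13) = 6.32 / 21.056 = 0.3002

0.300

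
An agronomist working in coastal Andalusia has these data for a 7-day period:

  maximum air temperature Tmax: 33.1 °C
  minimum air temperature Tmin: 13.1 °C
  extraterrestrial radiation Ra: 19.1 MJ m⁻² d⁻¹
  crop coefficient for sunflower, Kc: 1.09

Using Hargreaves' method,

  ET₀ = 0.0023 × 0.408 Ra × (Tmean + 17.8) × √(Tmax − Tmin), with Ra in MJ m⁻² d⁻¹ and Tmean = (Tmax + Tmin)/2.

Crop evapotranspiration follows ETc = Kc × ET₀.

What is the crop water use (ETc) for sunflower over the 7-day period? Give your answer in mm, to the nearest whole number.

Tmean = (33.1 + 13.1)/2 = 23.10 °C
0.408 Ra = 0.408 × 19.1 = 7.7928 mm/d equivalent
ET₀ = 0.0023 × 7.7928 × (23.10 + 17.8) × √20.0 = 0.0023 × 7.7928 × 40.90 × 4.4721 = 3.2784 mm/d
ETc = Kc × ET₀ = 1.09 × 3.2784 = 3.5735 mm/d
Over 7 days: 3.5735 × 7 = 25.015 mm

25 mm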